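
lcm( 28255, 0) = 0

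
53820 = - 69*( - 780)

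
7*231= 1617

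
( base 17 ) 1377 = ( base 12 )3502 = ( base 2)1011100010010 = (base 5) 142111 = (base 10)5906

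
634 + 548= 1182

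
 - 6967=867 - 7834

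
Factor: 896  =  2^7*7^1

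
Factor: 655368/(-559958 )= - 2^2*3^1* 23^( - 1 ) * 37^( - 1 )*83^1 = -996/851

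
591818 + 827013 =1418831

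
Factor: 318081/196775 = 687/425 = 3^1 * 5^( - 2 )*17^( - 1)*229^1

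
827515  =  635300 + 192215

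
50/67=50/67= 0.75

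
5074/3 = 5074/3  =  1691.33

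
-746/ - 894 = 373/447 = 0.83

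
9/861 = 3/287 = 0.01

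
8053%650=253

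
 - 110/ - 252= 55/126 = 0.44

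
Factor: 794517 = 3^1*264839^1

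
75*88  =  6600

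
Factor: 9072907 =2593^1 * 3499^1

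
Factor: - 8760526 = -2^1*4380263^1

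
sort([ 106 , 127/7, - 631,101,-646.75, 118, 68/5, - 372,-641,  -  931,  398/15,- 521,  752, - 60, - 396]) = [-931,-646.75, - 641, - 631, - 521, - 396,-372, - 60, 68/5 , 127/7  ,  398/15, 101,106, 118, 752]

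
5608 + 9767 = 15375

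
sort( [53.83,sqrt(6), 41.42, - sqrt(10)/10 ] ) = [ -sqrt(10)/10,sqrt( 6), 41.42,  53.83 ]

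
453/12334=453/12334 = 0.04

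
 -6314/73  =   - 6314/73 =- 86.49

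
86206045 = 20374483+65831562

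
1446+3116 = 4562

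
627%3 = 0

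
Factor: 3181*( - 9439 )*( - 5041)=151358338819 = 71^2*3181^1*9439^1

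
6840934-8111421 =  - 1270487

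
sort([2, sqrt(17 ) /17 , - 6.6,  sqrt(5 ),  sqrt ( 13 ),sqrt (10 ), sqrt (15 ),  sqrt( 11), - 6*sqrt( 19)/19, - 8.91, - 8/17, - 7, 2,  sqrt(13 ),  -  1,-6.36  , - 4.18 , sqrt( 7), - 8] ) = [ - 8.91,-8,  -  7, - 6.6, - 6.36  , - 4.18, - 6 * sqrt( 19)/19, - 1,-8/17 , sqrt(17)/17 , 2, 2,  sqrt( 5), sqrt(7 ),  sqrt ( 10 ),sqrt( 11 ),  sqrt( 13 ),  sqrt(13),sqrt( 15 ) ]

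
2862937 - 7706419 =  - 4843482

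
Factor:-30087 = -3^2* 3343^1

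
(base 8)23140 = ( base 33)90n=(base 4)2121200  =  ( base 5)303244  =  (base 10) 9824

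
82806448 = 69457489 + 13348959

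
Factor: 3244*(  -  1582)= - 2^3*7^1*113^1*811^1 = -5132008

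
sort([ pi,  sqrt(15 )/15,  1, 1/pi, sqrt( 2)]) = [sqrt (15 ) /15,1/pi, 1,sqrt(2), pi]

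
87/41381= 87/41381 = 0.00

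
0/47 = 0 = 0.00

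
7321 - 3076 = 4245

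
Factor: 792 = 2^3 * 3^2*11^1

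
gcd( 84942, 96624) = 198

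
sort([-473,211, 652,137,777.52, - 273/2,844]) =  [ - 473,- 273/2, 137,211,652,777.52,844]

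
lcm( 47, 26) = 1222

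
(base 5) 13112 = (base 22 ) 22K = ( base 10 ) 1032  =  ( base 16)408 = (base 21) 273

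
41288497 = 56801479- 15512982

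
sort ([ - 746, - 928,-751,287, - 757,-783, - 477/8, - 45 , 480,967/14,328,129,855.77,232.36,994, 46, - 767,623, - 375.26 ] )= [ - 928,-783 , - 767, -757,-751,  -  746, - 375.26,-477/8,-45,46, 967/14, 129, 232.36,287,328,480,623, 855.77, 994 ] 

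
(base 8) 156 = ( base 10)110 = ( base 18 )62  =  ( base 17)68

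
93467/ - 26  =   - 3595 + 3/26 = - 3594.88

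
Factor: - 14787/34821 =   -  31^1*73^ (-1 )= - 31/73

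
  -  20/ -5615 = 4/1123 = 0.00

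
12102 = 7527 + 4575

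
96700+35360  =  132060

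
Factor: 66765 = 3^1 *5^1*4451^1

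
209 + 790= 999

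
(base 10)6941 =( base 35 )5NB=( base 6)52045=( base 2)1101100011101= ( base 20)h71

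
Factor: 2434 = 2^1*1217^1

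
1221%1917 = 1221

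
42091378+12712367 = 54803745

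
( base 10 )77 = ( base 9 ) 85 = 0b1001101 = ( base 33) 2b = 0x4D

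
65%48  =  17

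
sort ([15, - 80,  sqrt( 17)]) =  [-80,sqrt(17 ), 15]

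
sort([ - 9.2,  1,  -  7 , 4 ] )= [ - 9.2, - 7,1, 4]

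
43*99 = 4257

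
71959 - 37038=34921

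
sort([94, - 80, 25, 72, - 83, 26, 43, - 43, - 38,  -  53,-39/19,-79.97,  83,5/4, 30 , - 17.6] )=[ - 83, - 80 , - 79.97, - 53,-43 , - 38, - 17.6,-39/19, 5/4,  25,  26, 30 , 43, 72, 83,94 ]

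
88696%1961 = 451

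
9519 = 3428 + 6091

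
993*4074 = 4045482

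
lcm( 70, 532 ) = 2660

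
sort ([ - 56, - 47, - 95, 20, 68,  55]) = [  -  95, - 56, - 47, 20,55, 68 ]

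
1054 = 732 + 322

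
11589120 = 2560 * 4527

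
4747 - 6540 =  - 1793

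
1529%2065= 1529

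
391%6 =1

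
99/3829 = 99/3829 = 0.03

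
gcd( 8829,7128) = 81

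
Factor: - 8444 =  -2^2*2111^1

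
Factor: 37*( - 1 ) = -37^1 = -  37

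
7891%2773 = 2345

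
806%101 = 99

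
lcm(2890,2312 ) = 11560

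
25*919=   22975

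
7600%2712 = 2176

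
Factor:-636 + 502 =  - 2^1*67^1 = - 134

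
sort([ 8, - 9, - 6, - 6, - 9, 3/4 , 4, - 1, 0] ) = [ - 9, - 9, - 6 , - 6, - 1, 0, 3/4, 4,8]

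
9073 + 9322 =18395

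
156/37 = 4 +8/37 = 4.22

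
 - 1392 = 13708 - 15100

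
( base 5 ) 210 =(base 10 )55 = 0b110111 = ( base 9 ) 61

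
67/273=67/273 = 0.25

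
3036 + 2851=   5887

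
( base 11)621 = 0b1011101101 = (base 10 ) 749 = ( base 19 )218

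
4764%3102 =1662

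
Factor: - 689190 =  - 2^1*3^1* 5^1 * 22973^1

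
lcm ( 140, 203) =4060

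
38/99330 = 19/49665= 0.00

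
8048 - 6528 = 1520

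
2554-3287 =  - 733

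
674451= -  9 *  ( - 74939 )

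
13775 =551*25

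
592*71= 42032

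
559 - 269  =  290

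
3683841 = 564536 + 3119305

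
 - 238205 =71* (- 3355 )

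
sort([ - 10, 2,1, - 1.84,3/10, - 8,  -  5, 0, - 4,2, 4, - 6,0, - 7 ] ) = [ - 10, - 8,  -  7,- 6, - 5,- 4 , - 1.84, 0,0, 3/10,1, 2,2  ,  4 ] 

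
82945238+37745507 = 120690745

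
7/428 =7/428 = 0.02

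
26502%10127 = 6248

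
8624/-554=-16 + 120/277 = -  15.57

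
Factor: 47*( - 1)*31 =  - 1457 = - 31^1 * 47^1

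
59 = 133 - 74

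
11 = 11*1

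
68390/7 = 9770 = 9770.00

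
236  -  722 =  - 486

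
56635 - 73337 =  - 16702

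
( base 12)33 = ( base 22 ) 1H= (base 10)39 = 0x27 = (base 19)21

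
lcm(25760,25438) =2035040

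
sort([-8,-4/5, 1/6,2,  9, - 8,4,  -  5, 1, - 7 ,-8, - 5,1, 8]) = [-8, - 8,-8, - 7,  -  5, - 5, - 4/5,1/6,1,1, 2,4 , 8,9 ]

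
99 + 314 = 413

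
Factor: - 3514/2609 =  - 2^1*7^1*251^1* 2609^( - 1 ) 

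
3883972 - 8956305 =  - 5072333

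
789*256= 201984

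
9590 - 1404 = 8186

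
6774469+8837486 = 15611955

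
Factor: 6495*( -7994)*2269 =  - 2^1*3^1 * 5^1 * 7^1* 433^1*571^1 *2269^1 = - 117808817070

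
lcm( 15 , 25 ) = 75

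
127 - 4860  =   - 4733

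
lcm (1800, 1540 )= 138600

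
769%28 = 13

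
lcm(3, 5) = 15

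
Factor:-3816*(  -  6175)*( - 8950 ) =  - 210896010000 = - 2^4 * 3^2*5^4 *13^1*19^1*53^1*179^1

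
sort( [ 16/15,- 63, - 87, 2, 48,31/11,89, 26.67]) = [ - 87, - 63, 16/15,  2, 31/11, 26.67, 48,89]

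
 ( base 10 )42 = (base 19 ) 24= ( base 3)1120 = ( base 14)30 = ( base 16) 2A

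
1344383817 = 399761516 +944622301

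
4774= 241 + 4533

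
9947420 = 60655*164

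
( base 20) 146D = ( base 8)23005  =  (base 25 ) FE8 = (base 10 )9733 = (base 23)i94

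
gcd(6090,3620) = 10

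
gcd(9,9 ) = 9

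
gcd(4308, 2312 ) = 4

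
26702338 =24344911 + 2357427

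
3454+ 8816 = 12270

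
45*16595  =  746775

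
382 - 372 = 10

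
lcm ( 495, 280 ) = 27720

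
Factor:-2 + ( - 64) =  - 2^1*3^1*11^1 = - 66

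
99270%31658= 4296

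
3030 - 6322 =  - 3292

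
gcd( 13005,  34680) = 4335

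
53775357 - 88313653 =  - 34538296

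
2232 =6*372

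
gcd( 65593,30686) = 67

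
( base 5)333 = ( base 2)1011101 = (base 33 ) 2r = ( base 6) 233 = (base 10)93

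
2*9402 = 18804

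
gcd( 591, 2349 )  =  3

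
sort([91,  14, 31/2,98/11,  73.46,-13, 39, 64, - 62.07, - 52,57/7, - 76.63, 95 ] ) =[-76.63, - 62.07, - 52, - 13,57/7, 98/11, 14,31/2, 39, 64, 73.46,91, 95] 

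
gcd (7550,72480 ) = 1510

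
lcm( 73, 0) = 0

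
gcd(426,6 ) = 6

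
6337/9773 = 6337/9773 = 0.65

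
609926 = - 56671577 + 57281503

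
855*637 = 544635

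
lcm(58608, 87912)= 175824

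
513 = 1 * 513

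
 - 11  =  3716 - 3727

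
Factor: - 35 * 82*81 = - 2^1*3^4*5^1*7^1 * 41^1 = - 232470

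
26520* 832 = 22064640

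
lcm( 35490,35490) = 35490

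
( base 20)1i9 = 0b1100000001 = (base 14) 3cd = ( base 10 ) 769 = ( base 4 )30001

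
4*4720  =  18880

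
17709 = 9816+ 7893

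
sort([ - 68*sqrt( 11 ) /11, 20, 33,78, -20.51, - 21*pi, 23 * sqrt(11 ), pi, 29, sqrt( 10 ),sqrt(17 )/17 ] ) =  [ - 21*pi, - 20.51 , - 68*sqrt( 11 )/11,sqrt( 17) /17, pi, sqrt( 10),20,  29,  33, 23 * sqrt( 11 ), 78]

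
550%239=72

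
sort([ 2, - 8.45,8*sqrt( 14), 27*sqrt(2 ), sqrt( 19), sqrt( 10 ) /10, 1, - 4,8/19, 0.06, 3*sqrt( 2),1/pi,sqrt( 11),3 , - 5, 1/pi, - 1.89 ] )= [ - 8.45, - 5, - 4,  -  1.89, 0.06,sqrt( 10)/10, 1/pi , 1/pi, 8/19, 1, 2, 3, sqrt(11), 3*sqrt( 2),sqrt( 19),8*sqrt( 14 ), 27*sqrt(2)]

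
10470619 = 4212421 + 6258198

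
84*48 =4032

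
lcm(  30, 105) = 210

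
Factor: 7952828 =2^2*13^1 *152939^1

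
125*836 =104500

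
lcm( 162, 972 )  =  972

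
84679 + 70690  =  155369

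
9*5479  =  49311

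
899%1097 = 899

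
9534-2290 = 7244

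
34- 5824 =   -  5790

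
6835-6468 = 367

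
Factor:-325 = - 5^2*13^1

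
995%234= 59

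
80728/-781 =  - 80728/781  =  - 103.36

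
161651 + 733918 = 895569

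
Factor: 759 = 3^1*11^1* 23^1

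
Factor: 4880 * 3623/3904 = 2^( - 2 )*5^1*3623^1 = 18115/4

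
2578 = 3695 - 1117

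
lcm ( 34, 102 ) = 102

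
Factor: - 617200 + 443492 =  - 2^2*43427^1 = - 173708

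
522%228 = 66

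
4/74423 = 4/74423= 0.00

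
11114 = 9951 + 1163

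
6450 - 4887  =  1563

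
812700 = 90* 9030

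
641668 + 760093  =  1401761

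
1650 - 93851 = -92201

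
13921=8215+5706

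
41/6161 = 41/6161= 0.01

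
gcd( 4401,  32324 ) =1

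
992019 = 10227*97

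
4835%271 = 228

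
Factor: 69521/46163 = 13^( - 1) *19^1*53^( - 1)* 67^ ( - 1)*3659^1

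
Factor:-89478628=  - 2^2*53^1*422069^1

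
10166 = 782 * 13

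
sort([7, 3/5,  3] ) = [3/5,  3 , 7 ] 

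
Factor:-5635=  - 5^1 * 7^2*23^1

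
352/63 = 5 + 37/63 = 5.59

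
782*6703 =5241746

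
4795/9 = 532 + 7/9 = 532.78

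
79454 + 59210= 138664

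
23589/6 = 7863/2 = 3931.50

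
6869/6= 1144 + 5/6 = 1144.83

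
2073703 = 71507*29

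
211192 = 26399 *8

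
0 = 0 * 297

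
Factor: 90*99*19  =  2^1*3^4* 5^1*11^1*19^1 =169290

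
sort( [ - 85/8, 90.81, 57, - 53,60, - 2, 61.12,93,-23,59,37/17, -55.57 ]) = [ - 55.57,-53, - 23, - 85/8, - 2,  37/17 , 57, 59, 60, 61.12, 90.81, 93]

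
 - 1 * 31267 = -31267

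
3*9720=29160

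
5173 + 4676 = 9849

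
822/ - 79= -822/79 =- 10.41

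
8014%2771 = 2472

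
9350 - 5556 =3794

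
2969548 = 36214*82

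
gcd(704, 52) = 4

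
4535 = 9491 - 4956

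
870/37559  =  870/37559 = 0.02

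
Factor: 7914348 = 2^2*3^4 * 13^1*1879^1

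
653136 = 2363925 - 1710789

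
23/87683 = 23/87683  =  0.00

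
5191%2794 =2397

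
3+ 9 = 12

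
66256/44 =1505 + 9/11 = 1505.82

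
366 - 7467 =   -  7101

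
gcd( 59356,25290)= 2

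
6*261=1566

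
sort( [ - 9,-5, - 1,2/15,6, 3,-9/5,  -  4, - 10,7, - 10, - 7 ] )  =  [ - 10,-10,-9, - 7, - 5, - 4,-9/5, - 1,2/15, 3,6, 7 ] 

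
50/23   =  50/23 = 2.17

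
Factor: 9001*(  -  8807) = -8807^1 * 9001^1 = - 79271807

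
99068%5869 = 5164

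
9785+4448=14233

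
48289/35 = 48289/35=1379.69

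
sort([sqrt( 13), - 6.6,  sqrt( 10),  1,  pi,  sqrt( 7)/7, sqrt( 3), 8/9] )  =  [ - 6.6, sqrt(7)/7,8/9,1,  sqrt( 3),pi, sqrt( 10 ), sqrt(13 )]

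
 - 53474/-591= 90 + 284/591 = 90.48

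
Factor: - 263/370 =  - 2^(- 1)*5^( - 1)*37^( - 1 )* 263^1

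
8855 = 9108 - 253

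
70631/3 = 23543 + 2/3 = 23543.67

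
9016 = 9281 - 265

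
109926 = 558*197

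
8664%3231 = 2202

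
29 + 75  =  104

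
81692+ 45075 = 126767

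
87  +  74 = 161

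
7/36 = 7/36  =  0.19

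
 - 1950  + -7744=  - 9694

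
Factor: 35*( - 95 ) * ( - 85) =282625 = 5^3*7^1*17^1*19^1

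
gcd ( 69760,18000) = 80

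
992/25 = 39+17/25 =39.68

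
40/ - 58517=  - 40/58517=- 0.00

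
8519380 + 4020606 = 12539986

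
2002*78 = 156156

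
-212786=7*( - 30398)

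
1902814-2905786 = -1002972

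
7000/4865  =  1 + 61/139 = 1.44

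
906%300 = 6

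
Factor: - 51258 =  - 2^1 * 3^1  *  8543^1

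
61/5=61/5=12.20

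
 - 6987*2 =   -  13974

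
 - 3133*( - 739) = 2315287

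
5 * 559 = 2795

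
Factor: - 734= -2^1*367^1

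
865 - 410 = 455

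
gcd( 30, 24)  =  6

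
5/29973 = 5/29973 = 0.00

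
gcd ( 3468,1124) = 4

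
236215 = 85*2779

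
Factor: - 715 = - 5^1*11^1*13^1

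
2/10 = 1/5 = 0.20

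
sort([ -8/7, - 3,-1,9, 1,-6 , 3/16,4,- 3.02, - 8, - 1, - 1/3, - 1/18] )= [- 8,-6, - 3.02, - 3, - 8/7, - 1 , -1,  -  1/3, - 1/18,3/16,  1, 4,9 ]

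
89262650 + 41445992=130708642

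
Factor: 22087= 13^1*1699^1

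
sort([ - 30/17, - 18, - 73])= [ - 73, - 18,- 30/17 ] 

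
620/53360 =31/2668=0.01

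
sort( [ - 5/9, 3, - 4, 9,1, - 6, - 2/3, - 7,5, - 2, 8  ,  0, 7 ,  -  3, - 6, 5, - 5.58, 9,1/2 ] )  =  [ - 7, - 6, - 6, - 5.58, - 4, -3, - 2, - 2/3,-5/9 , 0, 1/2, 1, 3, 5,5, 7, 8, 9, 9 ]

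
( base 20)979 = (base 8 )7245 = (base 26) 5E5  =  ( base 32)3l5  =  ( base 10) 3749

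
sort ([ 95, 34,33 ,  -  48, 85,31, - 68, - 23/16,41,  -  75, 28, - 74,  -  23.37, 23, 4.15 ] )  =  [ - 75,- 74,-68, - 48, - 23.37, - 23/16, 4.15, 23, 28, 31, 33, 34, 41,85,95 ]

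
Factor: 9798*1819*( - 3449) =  - 61470016338 = -2^1*3^1 * 17^1 * 23^1 *71^1* 107^1*3449^1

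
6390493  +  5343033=11733526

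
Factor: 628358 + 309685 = 3^2*17^1*6131^1 = 938043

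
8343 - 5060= 3283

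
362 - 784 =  - 422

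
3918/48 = 81+ 5/8 = 81.62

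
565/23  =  565/23= 24.57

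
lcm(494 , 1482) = 1482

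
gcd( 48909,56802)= 3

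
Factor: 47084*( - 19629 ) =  - 2^2*3^3*79^1*149^1*727^1 = - 924211836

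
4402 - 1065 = 3337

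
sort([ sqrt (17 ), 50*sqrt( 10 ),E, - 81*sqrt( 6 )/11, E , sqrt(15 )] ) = [-81*sqrt ( 6) /11, E, E,sqrt( 15 ),  sqrt( 17 ), 50*sqrt( 10) ] 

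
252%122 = 8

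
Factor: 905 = 5^1 * 181^1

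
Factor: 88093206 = 2^1*3^2*1979^1*2473^1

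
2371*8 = 18968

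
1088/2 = 544 = 544.00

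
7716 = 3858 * 2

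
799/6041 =799/6041 = 0.13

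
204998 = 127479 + 77519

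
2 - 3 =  - 1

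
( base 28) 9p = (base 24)bd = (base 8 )425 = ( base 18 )f7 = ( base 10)277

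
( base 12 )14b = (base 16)CB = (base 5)1303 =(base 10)203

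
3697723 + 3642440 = 7340163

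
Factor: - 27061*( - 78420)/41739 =707374540/13913 = 2^2*5^1*1307^1*13913^(  -  1 )*27061^1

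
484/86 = 242/43= 5.63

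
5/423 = 5/423 = 0.01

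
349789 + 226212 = 576001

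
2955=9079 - 6124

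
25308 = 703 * 36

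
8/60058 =4/30029= 0.00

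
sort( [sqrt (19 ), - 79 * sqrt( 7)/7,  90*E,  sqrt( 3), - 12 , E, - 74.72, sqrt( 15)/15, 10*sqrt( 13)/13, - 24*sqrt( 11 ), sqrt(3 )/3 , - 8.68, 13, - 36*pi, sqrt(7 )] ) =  [- 36*pi, - 24*sqrt ( 11), - 74.72, - 79*sqrt(7)/7,- 12, - 8.68, sqrt(15)/15 , sqrt (3)/3,  sqrt( 3 ),sqrt ( 7), E,10*sqrt (13)/13, sqrt ( 19 ), 13,90 * E]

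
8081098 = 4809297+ 3271801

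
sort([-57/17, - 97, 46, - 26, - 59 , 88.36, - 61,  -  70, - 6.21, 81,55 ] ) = [ - 97, -70, -61, - 59, - 26, - 6.21, - 57/17,46, 55,81,88.36]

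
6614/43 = 153+ 35/43 = 153.81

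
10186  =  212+9974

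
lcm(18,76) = 684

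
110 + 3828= 3938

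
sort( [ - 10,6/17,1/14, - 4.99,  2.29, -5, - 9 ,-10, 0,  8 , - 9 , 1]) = [ - 10, -10, - 9,-9 , - 5 ,  -  4.99,0 , 1/14, 6/17,  1,  2.29  ,  8 ] 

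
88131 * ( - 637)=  - 56139447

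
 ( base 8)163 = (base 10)115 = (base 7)223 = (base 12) 97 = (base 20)5F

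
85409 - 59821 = 25588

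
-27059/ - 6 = 27059/6=4509.83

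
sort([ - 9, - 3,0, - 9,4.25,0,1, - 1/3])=[ - 9, - 9, - 3, - 1/3, 0,0,1,4.25]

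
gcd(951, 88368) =3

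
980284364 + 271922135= 1252206499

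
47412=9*5268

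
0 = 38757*0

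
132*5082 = 670824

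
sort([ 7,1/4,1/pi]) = [ 1/4,1/pi, 7 ]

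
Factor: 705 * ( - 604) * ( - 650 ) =2^3*3^1*5^3*13^1*47^1 *151^1 = 276783000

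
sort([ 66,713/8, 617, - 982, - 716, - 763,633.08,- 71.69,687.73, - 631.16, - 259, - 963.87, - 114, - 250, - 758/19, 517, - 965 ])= [ - 982 , - 965 , - 963.87, - 763,  -  716,-631.16, - 259, - 250, - 114, -71.69, - 758/19 , 66, 713/8,517, 617  ,  633.08, 687.73]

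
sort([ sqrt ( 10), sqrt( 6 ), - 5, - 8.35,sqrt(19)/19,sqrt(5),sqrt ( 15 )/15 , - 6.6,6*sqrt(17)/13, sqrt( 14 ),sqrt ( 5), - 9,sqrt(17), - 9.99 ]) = [-9.99, - 9, - 8.35, - 6.6, - 5 , sqrt(19 ) /19, sqrt (15)/15,  6 * sqrt(17)/13, sqrt(5 ),sqrt(5), sqrt(6),sqrt(10),sqrt(14 ), sqrt( 17) ] 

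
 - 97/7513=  - 1 + 7416/7513 = - 0.01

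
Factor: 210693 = 3^1 * 7^1*79^1*127^1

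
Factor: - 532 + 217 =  -3^2*5^1*7^1 = - 315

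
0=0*1450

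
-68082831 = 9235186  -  77318017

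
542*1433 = 776686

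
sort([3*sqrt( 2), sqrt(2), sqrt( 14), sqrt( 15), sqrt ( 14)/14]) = [sqrt ( 14)/14 , sqrt ( 2),sqrt(14), sqrt (15),3*sqrt(2)]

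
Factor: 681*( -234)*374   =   - 2^2*3^3*11^1*13^1*17^1*227^1  =  - 59598396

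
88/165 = 8/15 = 0.53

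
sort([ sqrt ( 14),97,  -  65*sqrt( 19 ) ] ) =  [-65 * sqrt(19 ), sqrt( 14) , 97] 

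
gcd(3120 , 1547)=13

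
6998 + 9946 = 16944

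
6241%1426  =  537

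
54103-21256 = 32847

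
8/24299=8/24299 = 0.00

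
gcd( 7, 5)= 1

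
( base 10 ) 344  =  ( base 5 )2334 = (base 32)ao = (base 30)BE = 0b101011000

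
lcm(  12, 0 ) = 0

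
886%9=4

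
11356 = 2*5678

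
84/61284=7/5107  =  0.00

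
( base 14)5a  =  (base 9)88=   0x50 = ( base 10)80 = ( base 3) 2222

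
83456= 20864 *4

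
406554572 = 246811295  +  159743277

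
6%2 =0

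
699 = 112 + 587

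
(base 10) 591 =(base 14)303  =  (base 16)24f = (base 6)2423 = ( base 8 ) 1117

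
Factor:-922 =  -2^1*461^1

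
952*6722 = 6399344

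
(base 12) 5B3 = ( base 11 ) 708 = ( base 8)1527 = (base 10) 855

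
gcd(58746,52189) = 1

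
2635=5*527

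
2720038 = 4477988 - 1757950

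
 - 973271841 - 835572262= - 1808844103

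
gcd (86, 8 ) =2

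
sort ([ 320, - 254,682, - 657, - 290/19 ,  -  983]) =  [ - 983,-657, - 254 , - 290/19,320,682]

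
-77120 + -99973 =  - 177093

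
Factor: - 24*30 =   -  2^4*3^2 *5^1 = -720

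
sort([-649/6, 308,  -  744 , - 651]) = [ - 744, - 651 , - 649/6,  308]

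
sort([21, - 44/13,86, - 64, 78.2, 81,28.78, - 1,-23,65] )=[ - 64,  -  23, - 44/13,-1 , 21,28.78,  65,78.2,81,86] 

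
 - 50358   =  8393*( - 6 ) 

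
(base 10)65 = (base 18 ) 3b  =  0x41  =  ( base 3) 2102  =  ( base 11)5a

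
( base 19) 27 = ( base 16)2d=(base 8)55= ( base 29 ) 1g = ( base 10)45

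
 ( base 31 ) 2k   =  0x52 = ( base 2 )1010010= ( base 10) 82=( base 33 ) 2G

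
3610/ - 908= - 4+11/454 = -3.98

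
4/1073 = 4/1073 = 0.00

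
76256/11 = 76256/11 = 6932.36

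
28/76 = 7/19  =  0.37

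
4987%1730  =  1527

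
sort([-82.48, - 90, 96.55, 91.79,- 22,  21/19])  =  [ - 90, - 82.48, - 22,  21/19, 91.79, 96.55 ] 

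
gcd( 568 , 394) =2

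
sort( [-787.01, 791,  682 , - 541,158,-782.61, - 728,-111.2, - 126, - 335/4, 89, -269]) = [ - 787.01,-782.61, - 728, - 541, - 269, - 126, - 111.2, - 335/4,89,158, 682, 791 ]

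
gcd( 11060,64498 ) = 14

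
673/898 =673/898 = 0.75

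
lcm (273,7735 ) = 23205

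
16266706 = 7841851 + 8424855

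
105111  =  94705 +10406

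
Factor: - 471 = - 3^1 * 157^1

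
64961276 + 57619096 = 122580372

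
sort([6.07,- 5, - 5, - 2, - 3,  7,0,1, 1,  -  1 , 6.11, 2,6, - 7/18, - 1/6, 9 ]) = [ - 5,-5, - 3,- 2 , - 1,-7/18, - 1/6, 0, 1,1, 2,6,6.07,6.11,  7,9]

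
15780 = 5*3156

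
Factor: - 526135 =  - 5^1*105227^1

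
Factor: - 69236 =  - 2^2*19^1 *911^1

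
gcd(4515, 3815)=35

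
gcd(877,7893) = 877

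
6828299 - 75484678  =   - 68656379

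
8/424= 1/53 = 0.02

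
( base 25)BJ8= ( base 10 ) 7358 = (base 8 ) 16276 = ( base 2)1110010111110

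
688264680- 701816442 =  - 13551762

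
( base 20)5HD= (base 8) 4461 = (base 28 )301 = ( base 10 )2353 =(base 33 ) 25A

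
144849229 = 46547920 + 98301309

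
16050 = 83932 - 67882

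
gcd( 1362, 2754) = 6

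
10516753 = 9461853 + 1054900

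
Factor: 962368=2^6 * 11^1 * 1367^1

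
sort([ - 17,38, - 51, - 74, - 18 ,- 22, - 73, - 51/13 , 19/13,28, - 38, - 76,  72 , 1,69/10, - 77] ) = [  -  77, - 76, - 74, - 73, - 51, - 38, - 22,-18, - 17, - 51/13,  1, 19/13 , 69/10,28,  38, 72] 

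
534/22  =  24 +3/11 = 24.27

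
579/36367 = 579/36367 = 0.02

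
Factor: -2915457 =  - 3^1 * 23^1*29^1* 31^1 * 47^1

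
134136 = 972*138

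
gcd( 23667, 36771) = 21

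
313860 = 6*52310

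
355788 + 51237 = 407025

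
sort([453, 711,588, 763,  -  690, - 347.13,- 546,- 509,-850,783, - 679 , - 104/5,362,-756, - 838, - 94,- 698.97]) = [-850,- 838, - 756, - 698.97, - 690,  -  679 , - 546, - 509 , - 347.13, - 94, - 104/5,362,453, 588, 711,763, 783 ]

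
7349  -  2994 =4355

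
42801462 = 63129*678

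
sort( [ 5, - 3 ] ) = [ - 3,5] 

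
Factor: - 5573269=  -  13^1*89^1*4817^1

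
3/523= 3/523 = 0.01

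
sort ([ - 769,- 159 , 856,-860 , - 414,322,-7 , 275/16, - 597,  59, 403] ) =[ - 860, - 769,-597, - 414,-159, - 7, 275/16 , 59, 322, 403, 856]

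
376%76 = 72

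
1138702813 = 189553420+949149393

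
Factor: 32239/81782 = 2^(-1)*313^1*397^ ( - 1 ) = 313/794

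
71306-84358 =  - 13052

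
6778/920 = 3389/460 = 7.37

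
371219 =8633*43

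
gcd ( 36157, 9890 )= 1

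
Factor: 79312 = 2^4*4957^1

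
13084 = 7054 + 6030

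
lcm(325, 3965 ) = 19825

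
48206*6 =289236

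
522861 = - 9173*(-57 )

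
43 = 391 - 348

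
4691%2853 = 1838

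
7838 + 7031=14869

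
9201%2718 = 1047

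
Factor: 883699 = 883699^1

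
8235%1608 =195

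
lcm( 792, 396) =792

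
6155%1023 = 17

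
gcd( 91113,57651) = 33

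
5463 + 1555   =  7018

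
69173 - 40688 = 28485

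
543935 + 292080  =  836015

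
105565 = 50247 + 55318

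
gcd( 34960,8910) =10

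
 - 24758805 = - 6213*3985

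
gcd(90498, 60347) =1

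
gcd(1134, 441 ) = 63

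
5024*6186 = 31078464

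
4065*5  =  20325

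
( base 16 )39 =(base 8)71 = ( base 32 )1P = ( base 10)57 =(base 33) 1o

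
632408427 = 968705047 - 336296620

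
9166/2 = 4583  =  4583.00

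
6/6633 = 2/2211= 0.00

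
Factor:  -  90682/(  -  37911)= 2^1*3^( - 1) * 12637^(- 1) * 45341^1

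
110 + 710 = 820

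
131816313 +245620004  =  377436317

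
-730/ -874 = 365/437 = 0.84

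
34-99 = -65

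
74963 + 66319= 141282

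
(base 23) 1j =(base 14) 30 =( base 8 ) 52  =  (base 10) 42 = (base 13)33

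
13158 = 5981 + 7177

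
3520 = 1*3520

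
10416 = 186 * 56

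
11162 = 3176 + 7986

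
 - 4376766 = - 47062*93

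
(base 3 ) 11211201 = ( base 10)3529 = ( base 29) 45K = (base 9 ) 4751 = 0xDC9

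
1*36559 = 36559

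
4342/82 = 52 + 39/41 = 52.95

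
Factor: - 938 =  - 2^1*7^1*67^1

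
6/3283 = 6/3283 = 0.00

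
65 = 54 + 11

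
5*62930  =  314650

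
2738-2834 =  - 96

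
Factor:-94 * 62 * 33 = -192324 = - 2^2*3^1*11^1*31^1 * 47^1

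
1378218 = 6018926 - 4640708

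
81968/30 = 2732+4/15 = 2732.27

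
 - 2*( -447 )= 894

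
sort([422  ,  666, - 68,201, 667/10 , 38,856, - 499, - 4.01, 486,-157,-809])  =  [ - 809,-499, - 157, - 68,- 4.01, 38, 667/10, 201, 422, 486, 666, 856 ] 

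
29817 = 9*3313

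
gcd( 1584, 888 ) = 24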